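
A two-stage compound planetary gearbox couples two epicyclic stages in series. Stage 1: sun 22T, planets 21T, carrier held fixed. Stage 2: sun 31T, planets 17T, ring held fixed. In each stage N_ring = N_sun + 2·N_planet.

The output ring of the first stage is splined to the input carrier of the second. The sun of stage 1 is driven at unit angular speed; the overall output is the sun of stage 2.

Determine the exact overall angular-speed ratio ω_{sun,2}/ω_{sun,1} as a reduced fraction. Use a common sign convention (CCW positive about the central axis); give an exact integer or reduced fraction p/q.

-33/31

Stage 1: N_ring = 22 + 2·21 = 64
Stage 1: 22(ω_s−ω_c) = −64(ω_r−ω_c),  ω_c=0, ω_s=1
Stage 1: ω_r = 0 − (22/64)(1−0) = -11/32
  ⇒ ω_r¹/ω_s¹ = -11/32
Stage 2: N_ring = 31 + 2·17 = 65
Stage 2: 31(ω_s−ω_c) = −65(ω_r−ω_c),  ω_r=0, ω_c=1
Stage 2: ω_s = 1 − (65/31)(0−1) = 96/31
  ⇒ ω_s²/ω_c² = 96/31
Coupling ω_c² = ω_r¹ ⇒ overall = -11/32 × 96/31 = -33/31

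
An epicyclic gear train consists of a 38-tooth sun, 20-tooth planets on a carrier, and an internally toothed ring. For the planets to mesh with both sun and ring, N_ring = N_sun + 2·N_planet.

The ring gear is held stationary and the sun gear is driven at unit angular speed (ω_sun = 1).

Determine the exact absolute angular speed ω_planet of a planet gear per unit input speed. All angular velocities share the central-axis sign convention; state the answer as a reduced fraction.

-19/20

N_ring = 38 + 2·20 = 78
38(ω_s−ω_c) = −78(ω_r−ω_c),  ω_r=0, ω_s=1
38(1−ω_c) = −78(0−ω_c)  ⇒  116ω_c = 38  ⇒  ω_c = 19/58
sun–planet: 38·(1−19/58) = −20·(ω_p−ω_c)  ⇒  ω_p−ω_c = −(38/20)·(39/58) = -741/580
ω_p = 19/58 − 741/580 = -19/20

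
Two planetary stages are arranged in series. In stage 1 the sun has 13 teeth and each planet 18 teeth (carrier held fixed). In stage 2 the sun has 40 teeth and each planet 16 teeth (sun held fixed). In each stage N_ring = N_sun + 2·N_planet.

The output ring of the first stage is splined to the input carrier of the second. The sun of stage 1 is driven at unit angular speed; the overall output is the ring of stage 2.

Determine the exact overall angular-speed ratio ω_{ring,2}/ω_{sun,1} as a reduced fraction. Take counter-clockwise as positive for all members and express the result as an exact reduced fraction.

Stage 1: N_ring = 13 + 2·18 = 49
Stage 1: 13(ω_s−ω_c) = −49(ω_r−ω_c),  ω_c=0, ω_s=1
Stage 1: ω_r = 0 − (13/49)(1−0) = -13/49
  ⇒ ω_r¹/ω_s¹ = -13/49
Stage 2: N_ring = 40 + 2·16 = 72
Stage 2: 40(ω_s−ω_c) = −72(ω_r−ω_c),  ω_s=0, ω_c=1
Stage 2: ω_r = 1 − (40/72)(0−1) = 14/9
  ⇒ ω_r²/ω_c² = 14/9
Coupling ω_c² = ω_r¹ ⇒ overall = -13/49 × 14/9 = -26/63

-26/63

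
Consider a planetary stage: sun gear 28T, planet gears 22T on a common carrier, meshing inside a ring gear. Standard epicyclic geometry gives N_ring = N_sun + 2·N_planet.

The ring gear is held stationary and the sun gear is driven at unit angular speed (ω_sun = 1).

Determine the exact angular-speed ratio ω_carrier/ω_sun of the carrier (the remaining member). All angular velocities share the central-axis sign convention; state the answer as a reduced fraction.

7/25

N_ring = 28 + 2·22 = 72
28(ω_s−ω_c) = −72(ω_r−ω_c),  ω_r=0, ω_s=1
28(1−ω_c) = −72(0−ω_c)  ⇒  100ω_c = 28  ⇒  ω_c = 7/25
ω_c/ω_s = 7/25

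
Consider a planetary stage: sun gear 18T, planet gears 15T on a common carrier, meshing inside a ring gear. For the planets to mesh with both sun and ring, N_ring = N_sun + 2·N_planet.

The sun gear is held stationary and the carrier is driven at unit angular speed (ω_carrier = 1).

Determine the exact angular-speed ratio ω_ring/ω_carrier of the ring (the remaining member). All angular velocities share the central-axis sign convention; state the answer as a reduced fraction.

11/8

N_ring = 18 + 2·15 = 48
18(ω_s−ω_c) = −48(ω_r−ω_c),  ω_s=0, ω_c=1
ω_r = 1 − (18/48)(0−1) = 11/8
ω_r/ω_c = 11/8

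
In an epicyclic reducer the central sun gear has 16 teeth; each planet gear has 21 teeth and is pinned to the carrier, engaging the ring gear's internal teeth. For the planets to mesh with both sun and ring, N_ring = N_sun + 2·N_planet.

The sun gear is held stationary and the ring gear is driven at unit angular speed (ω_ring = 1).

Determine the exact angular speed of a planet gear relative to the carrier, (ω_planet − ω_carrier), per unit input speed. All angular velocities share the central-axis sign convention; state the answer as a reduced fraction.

N_ring = 16 + 2·21 = 58
16(ω_s−ω_c) = −58(ω_r−ω_c),  ω_s=0, ω_r=1
16(0−ω_c) = −58(1−ω_c)  ⇒  74ω_c = 58  ⇒  ω_c = 29/37
sun–planet: 16·(0−29/37) = −21·(ω_p−ω_c)  ⇒  ω_p−ω_c = −(16/21)·(-29/37) = 464/777

464/777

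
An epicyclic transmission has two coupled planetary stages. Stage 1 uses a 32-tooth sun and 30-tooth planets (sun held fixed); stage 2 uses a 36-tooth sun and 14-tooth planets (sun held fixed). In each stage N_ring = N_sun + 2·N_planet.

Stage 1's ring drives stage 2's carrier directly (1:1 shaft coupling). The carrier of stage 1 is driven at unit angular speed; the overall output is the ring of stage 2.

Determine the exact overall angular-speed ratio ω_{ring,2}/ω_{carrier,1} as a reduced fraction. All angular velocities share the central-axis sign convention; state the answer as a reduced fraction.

775/368

Stage 1: N_ring = 32 + 2·30 = 92
Stage 1: 32(ω_s−ω_c) = −92(ω_r−ω_c),  ω_s=0, ω_c=1
Stage 1: ω_r = 1 − (32/92)(0−1) = 31/23
  ⇒ ω_r¹/ω_c¹ = 31/23
Stage 2: N_ring = 36 + 2·14 = 64
Stage 2: 36(ω_s−ω_c) = −64(ω_r−ω_c),  ω_s=0, ω_c=1
Stage 2: ω_r = 1 − (36/64)(0−1) = 25/16
  ⇒ ω_r²/ω_c² = 25/16
Coupling ω_c² = ω_r¹ ⇒ overall = 31/23 × 25/16 = 775/368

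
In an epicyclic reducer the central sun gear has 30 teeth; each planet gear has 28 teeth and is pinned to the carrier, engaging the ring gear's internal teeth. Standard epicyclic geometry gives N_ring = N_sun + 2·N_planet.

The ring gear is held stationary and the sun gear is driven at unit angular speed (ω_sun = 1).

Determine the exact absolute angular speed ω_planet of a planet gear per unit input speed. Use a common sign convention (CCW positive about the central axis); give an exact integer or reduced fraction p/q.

N_ring = 30 + 2·28 = 86
30(ω_s−ω_c) = −86(ω_r−ω_c),  ω_r=0, ω_s=1
30(1−ω_c) = −86(0−ω_c)  ⇒  116ω_c = 30  ⇒  ω_c = 15/58
sun–planet: 30·(1−15/58) = −28·(ω_p−ω_c)  ⇒  ω_p−ω_c = −(30/28)·(43/58) = -645/812
ω_p = 15/58 − 645/812 = -15/28

-15/28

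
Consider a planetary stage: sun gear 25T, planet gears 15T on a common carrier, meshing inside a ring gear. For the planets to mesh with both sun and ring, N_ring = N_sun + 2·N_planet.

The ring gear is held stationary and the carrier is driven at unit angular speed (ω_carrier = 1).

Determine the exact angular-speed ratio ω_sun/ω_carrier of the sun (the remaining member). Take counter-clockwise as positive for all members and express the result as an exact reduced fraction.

N_ring = 25 + 2·15 = 55
25(ω_s−ω_c) = −55(ω_r−ω_c),  ω_r=0, ω_c=1
ω_s = 1 − (55/25)(0−1) = 16/5
ω_s/ω_c = 16/5

16/5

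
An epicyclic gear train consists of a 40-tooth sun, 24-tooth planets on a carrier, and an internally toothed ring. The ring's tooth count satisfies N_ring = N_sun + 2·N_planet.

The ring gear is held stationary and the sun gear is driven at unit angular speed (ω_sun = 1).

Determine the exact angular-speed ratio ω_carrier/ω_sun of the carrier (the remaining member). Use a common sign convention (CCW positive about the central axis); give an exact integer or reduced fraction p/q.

N_ring = 40 + 2·24 = 88
40(ω_s−ω_c) = −88(ω_r−ω_c),  ω_r=0, ω_s=1
40(1−ω_c) = −88(0−ω_c)  ⇒  128ω_c = 40  ⇒  ω_c = 5/16
ω_c/ω_s = 5/16

5/16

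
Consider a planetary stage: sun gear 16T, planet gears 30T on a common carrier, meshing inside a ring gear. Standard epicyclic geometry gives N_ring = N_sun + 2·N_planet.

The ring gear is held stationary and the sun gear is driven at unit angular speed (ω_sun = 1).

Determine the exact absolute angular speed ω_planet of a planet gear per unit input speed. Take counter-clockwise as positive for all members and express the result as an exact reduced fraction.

-4/15

N_ring = 16 + 2·30 = 76
16(ω_s−ω_c) = −76(ω_r−ω_c),  ω_r=0, ω_s=1
16(1−ω_c) = −76(0−ω_c)  ⇒  92ω_c = 16  ⇒  ω_c = 4/23
sun–planet: 16·(1−4/23) = −30·(ω_p−ω_c)  ⇒  ω_p−ω_c = −(16/30)·(19/23) = -152/345
ω_p = 4/23 − 152/345 = -4/15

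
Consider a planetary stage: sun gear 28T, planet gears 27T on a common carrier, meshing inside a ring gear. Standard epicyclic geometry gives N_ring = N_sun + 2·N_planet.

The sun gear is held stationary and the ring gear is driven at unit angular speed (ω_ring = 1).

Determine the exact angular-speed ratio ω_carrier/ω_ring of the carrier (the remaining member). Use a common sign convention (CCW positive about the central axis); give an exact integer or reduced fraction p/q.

N_ring = 28 + 2·27 = 82
28(ω_s−ω_c) = −82(ω_r−ω_c),  ω_s=0, ω_r=1
28(0−ω_c) = −82(1−ω_c)  ⇒  110ω_c = 82  ⇒  ω_c = 41/55
ω_c/ω_r = 41/55

41/55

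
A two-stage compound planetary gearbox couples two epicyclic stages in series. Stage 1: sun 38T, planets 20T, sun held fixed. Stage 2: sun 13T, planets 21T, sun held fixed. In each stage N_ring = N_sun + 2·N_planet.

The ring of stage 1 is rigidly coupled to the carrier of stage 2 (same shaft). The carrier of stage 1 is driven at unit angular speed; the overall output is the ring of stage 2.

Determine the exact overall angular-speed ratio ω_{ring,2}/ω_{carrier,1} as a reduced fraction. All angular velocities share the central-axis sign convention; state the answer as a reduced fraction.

3944/2145

Stage 1: N_ring = 38 + 2·20 = 78
Stage 1: 38(ω_s−ω_c) = −78(ω_r−ω_c),  ω_s=0, ω_c=1
Stage 1: ω_r = 1 − (38/78)(0−1) = 58/39
  ⇒ ω_r¹/ω_c¹ = 58/39
Stage 2: N_ring = 13 + 2·21 = 55
Stage 2: 13(ω_s−ω_c) = −55(ω_r−ω_c),  ω_s=0, ω_c=1
Stage 2: ω_r = 1 − (13/55)(0−1) = 68/55
  ⇒ ω_r²/ω_c² = 68/55
Coupling ω_c² = ω_r¹ ⇒ overall = 58/39 × 68/55 = 3944/2145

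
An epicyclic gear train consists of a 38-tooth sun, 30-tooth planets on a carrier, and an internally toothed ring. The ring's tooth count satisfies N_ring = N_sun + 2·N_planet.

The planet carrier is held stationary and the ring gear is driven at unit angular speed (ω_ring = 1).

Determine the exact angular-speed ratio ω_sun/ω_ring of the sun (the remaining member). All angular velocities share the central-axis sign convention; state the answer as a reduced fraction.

-49/19

N_ring = 38 + 2·30 = 98
38(ω_s−ω_c) = −98(ω_r−ω_c),  ω_c=0, ω_r=1
ω_s = 0 − (98/38)(1−0) = -49/19
ω_s/ω_r = -49/19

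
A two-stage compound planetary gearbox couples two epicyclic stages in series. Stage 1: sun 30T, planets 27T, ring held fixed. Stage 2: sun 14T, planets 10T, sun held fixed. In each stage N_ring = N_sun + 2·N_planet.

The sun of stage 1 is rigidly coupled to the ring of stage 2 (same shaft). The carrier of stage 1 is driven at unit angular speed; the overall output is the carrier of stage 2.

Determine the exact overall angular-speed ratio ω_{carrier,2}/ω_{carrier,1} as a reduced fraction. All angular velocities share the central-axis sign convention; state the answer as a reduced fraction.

323/120

Stage 1: N_ring = 30 + 2·27 = 84
Stage 1: 30(ω_s−ω_c) = −84(ω_r−ω_c),  ω_r=0, ω_c=1
Stage 1: ω_s = 1 − (84/30)(0−1) = 19/5
  ⇒ ω_s¹/ω_c¹ = 19/5
Stage 2: N_ring = 14 + 2·10 = 34
Stage 2: 14(ω_s−ω_c) = −34(ω_r−ω_c),  ω_s=0, ω_r=1
Stage 2: 14(0−ω_c) = −34(1−ω_c)  ⇒  48ω_c = 34  ⇒  ω_c = 17/24
  ⇒ ω_c²/ω_r² = 17/24
Coupling ω_r² = ω_s¹ ⇒ overall = 19/5 × 17/24 = 323/120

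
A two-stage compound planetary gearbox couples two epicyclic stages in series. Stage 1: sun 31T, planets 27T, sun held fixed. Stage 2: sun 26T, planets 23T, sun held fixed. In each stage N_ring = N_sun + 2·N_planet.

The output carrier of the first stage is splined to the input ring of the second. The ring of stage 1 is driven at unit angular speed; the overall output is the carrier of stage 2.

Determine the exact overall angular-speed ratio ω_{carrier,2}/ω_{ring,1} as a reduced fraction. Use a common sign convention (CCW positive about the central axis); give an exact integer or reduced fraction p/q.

Stage 1: N_ring = 31 + 2·27 = 85
Stage 1: 31(ω_s−ω_c) = −85(ω_r−ω_c),  ω_s=0, ω_r=1
Stage 1: 31(0−ω_c) = −85(1−ω_c)  ⇒  116ω_c = 85  ⇒  ω_c = 85/116
  ⇒ ω_c¹/ω_r¹ = 85/116
Stage 2: N_ring = 26 + 2·23 = 72
Stage 2: 26(ω_s−ω_c) = −72(ω_r−ω_c),  ω_s=0, ω_r=1
Stage 2: 26(0−ω_c) = −72(1−ω_c)  ⇒  98ω_c = 72  ⇒  ω_c = 36/49
  ⇒ ω_c²/ω_r² = 36/49
Coupling ω_r² = ω_c¹ ⇒ overall = 85/116 × 36/49 = 765/1421

765/1421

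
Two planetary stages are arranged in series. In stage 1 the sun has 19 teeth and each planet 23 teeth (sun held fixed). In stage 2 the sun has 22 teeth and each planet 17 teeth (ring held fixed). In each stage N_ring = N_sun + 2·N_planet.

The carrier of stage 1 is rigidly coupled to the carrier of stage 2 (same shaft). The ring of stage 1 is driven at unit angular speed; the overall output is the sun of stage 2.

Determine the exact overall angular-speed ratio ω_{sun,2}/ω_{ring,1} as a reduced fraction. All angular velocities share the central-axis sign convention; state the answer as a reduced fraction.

845/308

Stage 1: N_ring = 19 + 2·23 = 65
Stage 1: 19(ω_s−ω_c) = −65(ω_r−ω_c),  ω_s=0, ω_r=1
Stage 1: 19(0−ω_c) = −65(1−ω_c)  ⇒  84ω_c = 65  ⇒  ω_c = 65/84
  ⇒ ω_c¹/ω_r¹ = 65/84
Stage 2: N_ring = 22 + 2·17 = 56
Stage 2: 22(ω_s−ω_c) = −56(ω_r−ω_c),  ω_r=0, ω_c=1
Stage 2: ω_s = 1 − (56/22)(0−1) = 39/11
  ⇒ ω_s²/ω_c² = 39/11
Coupling ω_c² = ω_c¹ ⇒ overall = 65/84 × 39/11 = 845/308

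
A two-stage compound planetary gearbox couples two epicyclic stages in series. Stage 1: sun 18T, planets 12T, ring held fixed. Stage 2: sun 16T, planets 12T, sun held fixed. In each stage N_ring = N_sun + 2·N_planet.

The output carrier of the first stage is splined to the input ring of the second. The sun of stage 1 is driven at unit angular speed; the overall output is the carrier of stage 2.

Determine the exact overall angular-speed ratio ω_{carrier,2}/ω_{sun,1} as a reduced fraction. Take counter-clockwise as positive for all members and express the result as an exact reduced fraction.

Stage 1: N_ring = 18 + 2·12 = 42
Stage 1: 18(ω_s−ω_c) = −42(ω_r−ω_c),  ω_r=0, ω_s=1
Stage 1: 18(1−ω_c) = −42(0−ω_c)  ⇒  60ω_c = 18  ⇒  ω_c = 3/10
  ⇒ ω_c¹/ω_s¹ = 3/10
Stage 2: N_ring = 16 + 2·12 = 40
Stage 2: 16(ω_s−ω_c) = −40(ω_r−ω_c),  ω_s=0, ω_r=1
Stage 2: 16(0−ω_c) = −40(1−ω_c)  ⇒  56ω_c = 40  ⇒  ω_c = 5/7
  ⇒ ω_c²/ω_r² = 5/7
Coupling ω_r² = ω_c¹ ⇒ overall = 3/10 × 5/7 = 3/14

3/14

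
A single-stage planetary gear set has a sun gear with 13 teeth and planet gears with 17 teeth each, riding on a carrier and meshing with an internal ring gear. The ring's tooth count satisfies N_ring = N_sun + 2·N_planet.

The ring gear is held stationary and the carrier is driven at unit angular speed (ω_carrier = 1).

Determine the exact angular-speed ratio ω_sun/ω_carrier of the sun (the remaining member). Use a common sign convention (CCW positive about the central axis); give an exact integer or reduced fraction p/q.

N_ring = 13 + 2·17 = 47
13(ω_s−ω_c) = −47(ω_r−ω_c),  ω_r=0, ω_c=1
ω_s = 1 − (47/13)(0−1) = 60/13
ω_s/ω_c = 60/13

60/13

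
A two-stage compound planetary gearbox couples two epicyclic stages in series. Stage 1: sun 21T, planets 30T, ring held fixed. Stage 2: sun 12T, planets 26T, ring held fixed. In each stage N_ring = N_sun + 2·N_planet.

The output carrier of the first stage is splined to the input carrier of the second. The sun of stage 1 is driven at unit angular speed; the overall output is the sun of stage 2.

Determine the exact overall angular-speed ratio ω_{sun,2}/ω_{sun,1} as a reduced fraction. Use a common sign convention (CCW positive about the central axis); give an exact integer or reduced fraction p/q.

Stage 1: N_ring = 21 + 2·30 = 81
Stage 1: 21(ω_s−ω_c) = −81(ω_r−ω_c),  ω_r=0, ω_s=1
Stage 1: 21(1−ω_c) = −81(0−ω_c)  ⇒  102ω_c = 21  ⇒  ω_c = 7/34
  ⇒ ω_c¹/ω_s¹ = 7/34
Stage 2: N_ring = 12 + 2·26 = 64
Stage 2: 12(ω_s−ω_c) = −64(ω_r−ω_c),  ω_r=0, ω_c=1
Stage 2: ω_s = 1 − (64/12)(0−1) = 19/3
  ⇒ ω_s²/ω_c² = 19/3
Coupling ω_c² = ω_c¹ ⇒ overall = 7/34 × 19/3 = 133/102

133/102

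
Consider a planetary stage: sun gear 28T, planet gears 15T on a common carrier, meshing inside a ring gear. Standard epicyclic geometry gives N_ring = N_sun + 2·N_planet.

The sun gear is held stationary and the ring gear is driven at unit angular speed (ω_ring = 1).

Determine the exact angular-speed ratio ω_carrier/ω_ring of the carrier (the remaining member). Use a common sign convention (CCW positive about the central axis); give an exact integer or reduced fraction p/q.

29/43

N_ring = 28 + 2·15 = 58
28(ω_s−ω_c) = −58(ω_r−ω_c),  ω_s=0, ω_r=1
28(0−ω_c) = −58(1−ω_c)  ⇒  86ω_c = 58  ⇒  ω_c = 29/43
ω_c/ω_r = 29/43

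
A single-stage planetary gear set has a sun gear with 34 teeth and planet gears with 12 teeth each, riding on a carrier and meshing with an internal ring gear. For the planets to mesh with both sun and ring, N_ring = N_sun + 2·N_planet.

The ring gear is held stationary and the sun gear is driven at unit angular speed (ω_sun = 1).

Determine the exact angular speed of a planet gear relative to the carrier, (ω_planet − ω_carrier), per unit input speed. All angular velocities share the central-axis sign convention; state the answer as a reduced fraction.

-493/276

N_ring = 34 + 2·12 = 58
34(ω_s−ω_c) = −58(ω_r−ω_c),  ω_r=0, ω_s=1
34(1−ω_c) = −58(0−ω_c)  ⇒  92ω_c = 34  ⇒  ω_c = 17/46
sun–planet: 34·(1−17/46) = −12·(ω_p−ω_c)  ⇒  ω_p−ω_c = −(34/12)·(29/46) = -493/276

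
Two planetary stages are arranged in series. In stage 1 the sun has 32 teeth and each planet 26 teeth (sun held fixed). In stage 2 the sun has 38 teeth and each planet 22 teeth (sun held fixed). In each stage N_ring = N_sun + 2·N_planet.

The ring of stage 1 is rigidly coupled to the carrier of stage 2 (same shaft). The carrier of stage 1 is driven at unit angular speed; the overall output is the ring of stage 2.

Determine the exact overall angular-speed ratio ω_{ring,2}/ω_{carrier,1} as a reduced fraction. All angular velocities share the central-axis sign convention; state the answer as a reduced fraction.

Stage 1: N_ring = 32 + 2·26 = 84
Stage 1: 32(ω_s−ω_c) = −84(ω_r−ω_c),  ω_s=0, ω_c=1
Stage 1: ω_r = 1 − (32/84)(0−1) = 29/21
  ⇒ ω_r¹/ω_c¹ = 29/21
Stage 2: N_ring = 38 + 2·22 = 82
Stage 2: 38(ω_s−ω_c) = −82(ω_r−ω_c),  ω_s=0, ω_c=1
Stage 2: ω_r = 1 − (38/82)(0−1) = 60/41
  ⇒ ω_r²/ω_c² = 60/41
Coupling ω_c² = ω_r¹ ⇒ overall = 29/21 × 60/41 = 580/287

580/287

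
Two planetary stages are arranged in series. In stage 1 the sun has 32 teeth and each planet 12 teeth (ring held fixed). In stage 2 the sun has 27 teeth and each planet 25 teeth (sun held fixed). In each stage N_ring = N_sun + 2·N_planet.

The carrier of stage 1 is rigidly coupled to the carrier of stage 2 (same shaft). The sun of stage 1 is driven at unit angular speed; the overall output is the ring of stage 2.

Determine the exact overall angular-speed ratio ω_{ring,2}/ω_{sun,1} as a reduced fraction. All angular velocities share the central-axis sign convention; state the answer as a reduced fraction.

Stage 1: N_ring = 32 + 2·12 = 56
Stage 1: 32(ω_s−ω_c) = −56(ω_r−ω_c),  ω_r=0, ω_s=1
Stage 1: 32(1−ω_c) = −56(0−ω_c)  ⇒  88ω_c = 32  ⇒  ω_c = 4/11
  ⇒ ω_c¹/ω_s¹ = 4/11
Stage 2: N_ring = 27 + 2·25 = 77
Stage 2: 27(ω_s−ω_c) = −77(ω_r−ω_c),  ω_s=0, ω_c=1
Stage 2: ω_r = 1 − (27/77)(0−1) = 104/77
  ⇒ ω_r²/ω_c² = 104/77
Coupling ω_c² = ω_c¹ ⇒ overall = 4/11 × 104/77 = 416/847

416/847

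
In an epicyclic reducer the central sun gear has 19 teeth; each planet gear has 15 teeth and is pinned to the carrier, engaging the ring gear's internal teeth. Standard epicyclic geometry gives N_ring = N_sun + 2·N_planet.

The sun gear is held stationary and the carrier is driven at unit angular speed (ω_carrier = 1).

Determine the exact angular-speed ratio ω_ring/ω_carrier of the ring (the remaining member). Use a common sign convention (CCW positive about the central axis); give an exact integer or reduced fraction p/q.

N_ring = 19 + 2·15 = 49
19(ω_s−ω_c) = −49(ω_r−ω_c),  ω_s=0, ω_c=1
ω_r = 1 − (19/49)(0−1) = 68/49
ω_r/ω_c = 68/49

68/49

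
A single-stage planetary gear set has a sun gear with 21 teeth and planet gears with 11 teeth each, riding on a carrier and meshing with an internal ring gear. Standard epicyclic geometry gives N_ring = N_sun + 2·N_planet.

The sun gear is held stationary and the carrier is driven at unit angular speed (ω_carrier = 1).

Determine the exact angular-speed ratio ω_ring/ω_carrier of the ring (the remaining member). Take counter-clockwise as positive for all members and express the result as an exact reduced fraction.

64/43

N_ring = 21 + 2·11 = 43
21(ω_s−ω_c) = −43(ω_r−ω_c),  ω_s=0, ω_c=1
ω_r = 1 − (21/43)(0−1) = 64/43
ω_r/ω_c = 64/43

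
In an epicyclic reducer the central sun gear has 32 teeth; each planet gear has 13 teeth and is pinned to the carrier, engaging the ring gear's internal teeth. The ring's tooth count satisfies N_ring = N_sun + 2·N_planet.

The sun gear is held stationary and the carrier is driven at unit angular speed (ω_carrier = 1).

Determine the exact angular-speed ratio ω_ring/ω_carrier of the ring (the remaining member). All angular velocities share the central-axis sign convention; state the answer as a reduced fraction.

45/29

N_ring = 32 + 2·13 = 58
32(ω_s−ω_c) = −58(ω_r−ω_c),  ω_s=0, ω_c=1
ω_r = 1 − (32/58)(0−1) = 45/29
ω_r/ω_c = 45/29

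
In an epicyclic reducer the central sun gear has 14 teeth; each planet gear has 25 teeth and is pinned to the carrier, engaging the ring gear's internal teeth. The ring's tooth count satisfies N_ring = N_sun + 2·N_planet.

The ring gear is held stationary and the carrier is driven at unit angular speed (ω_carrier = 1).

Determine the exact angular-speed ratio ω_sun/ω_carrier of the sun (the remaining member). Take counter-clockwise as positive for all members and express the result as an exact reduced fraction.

39/7

N_ring = 14 + 2·25 = 64
14(ω_s−ω_c) = −64(ω_r−ω_c),  ω_r=0, ω_c=1
ω_s = 1 − (64/14)(0−1) = 39/7
ω_s/ω_c = 39/7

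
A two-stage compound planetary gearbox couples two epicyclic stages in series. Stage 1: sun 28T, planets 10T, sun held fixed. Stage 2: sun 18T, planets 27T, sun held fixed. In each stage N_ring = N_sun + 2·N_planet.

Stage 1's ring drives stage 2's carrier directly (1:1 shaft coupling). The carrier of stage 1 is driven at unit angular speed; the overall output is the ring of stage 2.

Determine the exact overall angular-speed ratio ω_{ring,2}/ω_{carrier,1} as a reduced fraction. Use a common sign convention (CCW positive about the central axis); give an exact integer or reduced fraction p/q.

Stage 1: N_ring = 28 + 2·10 = 48
Stage 1: 28(ω_s−ω_c) = −48(ω_r−ω_c),  ω_s=0, ω_c=1
Stage 1: ω_r = 1 − (28/48)(0−1) = 19/12
  ⇒ ω_r¹/ω_c¹ = 19/12
Stage 2: N_ring = 18 + 2·27 = 72
Stage 2: 18(ω_s−ω_c) = −72(ω_r−ω_c),  ω_s=0, ω_c=1
Stage 2: ω_r = 1 − (18/72)(0−1) = 5/4
  ⇒ ω_r²/ω_c² = 5/4
Coupling ω_c² = ω_r¹ ⇒ overall = 19/12 × 5/4 = 95/48

95/48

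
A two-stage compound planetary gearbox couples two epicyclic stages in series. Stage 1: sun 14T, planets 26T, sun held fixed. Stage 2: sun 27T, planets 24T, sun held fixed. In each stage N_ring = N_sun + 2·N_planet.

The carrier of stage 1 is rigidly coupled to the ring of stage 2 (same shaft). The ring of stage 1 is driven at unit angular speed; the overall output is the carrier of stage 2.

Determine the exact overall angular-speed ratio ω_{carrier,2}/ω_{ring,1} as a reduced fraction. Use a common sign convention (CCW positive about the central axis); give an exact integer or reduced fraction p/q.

Stage 1: N_ring = 14 + 2·26 = 66
Stage 1: 14(ω_s−ω_c) = −66(ω_r−ω_c),  ω_s=0, ω_r=1
Stage 1: 14(0−ω_c) = −66(1−ω_c)  ⇒  80ω_c = 66  ⇒  ω_c = 33/40
  ⇒ ω_c¹/ω_r¹ = 33/40
Stage 2: N_ring = 27 + 2·24 = 75
Stage 2: 27(ω_s−ω_c) = −75(ω_r−ω_c),  ω_s=0, ω_r=1
Stage 2: 27(0−ω_c) = −75(1−ω_c)  ⇒  102ω_c = 75  ⇒  ω_c = 25/34
  ⇒ ω_c²/ω_r² = 25/34
Coupling ω_r² = ω_c¹ ⇒ overall = 33/40 × 25/34 = 165/272

165/272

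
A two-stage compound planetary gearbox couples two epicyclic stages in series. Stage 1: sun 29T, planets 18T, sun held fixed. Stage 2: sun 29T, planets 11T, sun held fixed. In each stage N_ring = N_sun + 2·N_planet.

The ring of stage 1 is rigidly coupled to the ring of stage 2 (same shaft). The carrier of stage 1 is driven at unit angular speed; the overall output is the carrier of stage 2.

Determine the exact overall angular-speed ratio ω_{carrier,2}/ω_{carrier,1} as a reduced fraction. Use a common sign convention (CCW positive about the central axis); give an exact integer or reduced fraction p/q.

2397/2600

Stage 1: N_ring = 29 + 2·18 = 65
Stage 1: 29(ω_s−ω_c) = −65(ω_r−ω_c),  ω_s=0, ω_c=1
Stage 1: ω_r = 1 − (29/65)(0−1) = 94/65
  ⇒ ω_r¹/ω_c¹ = 94/65
Stage 2: N_ring = 29 + 2·11 = 51
Stage 2: 29(ω_s−ω_c) = −51(ω_r−ω_c),  ω_s=0, ω_r=1
Stage 2: 29(0−ω_c) = −51(1−ω_c)  ⇒  80ω_c = 51  ⇒  ω_c = 51/80
  ⇒ ω_c²/ω_r² = 51/80
Coupling ω_r² = ω_r¹ ⇒ overall = 94/65 × 51/80 = 2397/2600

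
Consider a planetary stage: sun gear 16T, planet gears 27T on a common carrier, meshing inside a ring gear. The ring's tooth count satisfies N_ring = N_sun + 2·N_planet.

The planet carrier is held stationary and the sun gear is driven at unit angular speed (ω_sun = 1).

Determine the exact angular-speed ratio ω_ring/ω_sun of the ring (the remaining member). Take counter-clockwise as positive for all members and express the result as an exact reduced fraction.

N_ring = 16 + 2·27 = 70
16(ω_s−ω_c) = −70(ω_r−ω_c),  ω_c=0, ω_s=1
ω_r = 0 − (16/70)(1−0) = -8/35
ω_r/ω_s = -8/35

-8/35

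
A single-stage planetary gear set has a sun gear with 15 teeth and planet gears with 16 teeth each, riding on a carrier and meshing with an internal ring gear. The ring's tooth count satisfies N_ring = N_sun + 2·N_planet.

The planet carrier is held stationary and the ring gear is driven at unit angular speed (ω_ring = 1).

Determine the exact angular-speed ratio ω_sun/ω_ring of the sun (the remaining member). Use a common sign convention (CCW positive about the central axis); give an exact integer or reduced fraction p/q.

-47/15

N_ring = 15 + 2·16 = 47
15(ω_s−ω_c) = −47(ω_r−ω_c),  ω_c=0, ω_r=1
ω_s = 0 − (47/15)(1−0) = -47/15
ω_s/ω_r = -47/15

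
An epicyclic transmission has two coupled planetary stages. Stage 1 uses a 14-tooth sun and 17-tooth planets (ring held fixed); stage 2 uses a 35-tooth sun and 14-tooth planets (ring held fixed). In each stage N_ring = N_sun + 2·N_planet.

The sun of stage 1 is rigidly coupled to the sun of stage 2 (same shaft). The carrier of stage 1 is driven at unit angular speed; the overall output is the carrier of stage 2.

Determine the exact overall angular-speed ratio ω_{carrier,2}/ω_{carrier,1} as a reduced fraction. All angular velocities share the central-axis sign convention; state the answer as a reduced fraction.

155/98

Stage 1: N_ring = 14 + 2·17 = 48
Stage 1: 14(ω_s−ω_c) = −48(ω_r−ω_c),  ω_r=0, ω_c=1
Stage 1: ω_s = 1 − (48/14)(0−1) = 31/7
  ⇒ ω_s¹/ω_c¹ = 31/7
Stage 2: N_ring = 35 + 2·14 = 63
Stage 2: 35(ω_s−ω_c) = −63(ω_r−ω_c),  ω_r=0, ω_s=1
Stage 2: 35(1−ω_c) = −63(0−ω_c)  ⇒  98ω_c = 35  ⇒  ω_c = 5/14
  ⇒ ω_c²/ω_s² = 5/14
Coupling ω_s² = ω_s¹ ⇒ overall = 31/7 × 5/14 = 155/98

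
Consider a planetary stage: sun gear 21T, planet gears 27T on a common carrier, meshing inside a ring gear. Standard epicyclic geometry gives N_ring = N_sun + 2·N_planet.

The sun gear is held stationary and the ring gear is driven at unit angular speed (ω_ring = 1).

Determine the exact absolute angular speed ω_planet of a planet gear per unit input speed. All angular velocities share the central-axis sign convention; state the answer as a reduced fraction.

N_ring = 21 + 2·27 = 75
21(ω_s−ω_c) = −75(ω_r−ω_c),  ω_s=0, ω_r=1
21(0−ω_c) = −75(1−ω_c)  ⇒  96ω_c = 75  ⇒  ω_c = 25/32
sun–planet: 21·(0−25/32) = −27·(ω_p−ω_c)  ⇒  ω_p−ω_c = −(21/27)·(-25/32) = 175/288
ω_p = 25/32 + 175/288 = 25/18

25/18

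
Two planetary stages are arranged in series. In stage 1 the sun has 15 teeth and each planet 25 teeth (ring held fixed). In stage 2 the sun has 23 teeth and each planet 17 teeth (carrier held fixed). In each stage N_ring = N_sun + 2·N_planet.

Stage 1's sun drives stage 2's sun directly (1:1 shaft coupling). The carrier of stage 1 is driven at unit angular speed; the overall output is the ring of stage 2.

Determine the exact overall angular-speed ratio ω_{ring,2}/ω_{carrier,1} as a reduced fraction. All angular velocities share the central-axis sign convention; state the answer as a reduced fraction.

-368/171

Stage 1: N_ring = 15 + 2·25 = 65
Stage 1: 15(ω_s−ω_c) = −65(ω_r−ω_c),  ω_r=0, ω_c=1
Stage 1: ω_s = 1 − (65/15)(0−1) = 16/3
  ⇒ ω_s¹/ω_c¹ = 16/3
Stage 2: N_ring = 23 + 2·17 = 57
Stage 2: 23(ω_s−ω_c) = −57(ω_r−ω_c),  ω_c=0, ω_s=1
Stage 2: ω_r = 0 − (23/57)(1−0) = -23/57
  ⇒ ω_r²/ω_s² = -23/57
Coupling ω_s² = ω_s¹ ⇒ overall = 16/3 × -23/57 = -368/171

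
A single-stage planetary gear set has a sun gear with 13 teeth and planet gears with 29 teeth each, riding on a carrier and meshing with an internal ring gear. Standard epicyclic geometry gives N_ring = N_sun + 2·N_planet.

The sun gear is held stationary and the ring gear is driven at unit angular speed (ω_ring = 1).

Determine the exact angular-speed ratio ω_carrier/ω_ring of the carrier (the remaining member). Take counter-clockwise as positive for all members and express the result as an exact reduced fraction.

71/84

N_ring = 13 + 2·29 = 71
13(ω_s−ω_c) = −71(ω_r−ω_c),  ω_s=0, ω_r=1
13(0−ω_c) = −71(1−ω_c)  ⇒  84ω_c = 71  ⇒  ω_c = 71/84
ω_c/ω_r = 71/84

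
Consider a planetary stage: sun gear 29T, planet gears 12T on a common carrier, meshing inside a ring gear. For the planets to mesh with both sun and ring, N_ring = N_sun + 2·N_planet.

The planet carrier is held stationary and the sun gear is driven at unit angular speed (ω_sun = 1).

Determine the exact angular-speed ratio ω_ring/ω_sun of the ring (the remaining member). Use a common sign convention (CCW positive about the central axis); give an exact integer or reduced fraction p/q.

-29/53

N_ring = 29 + 2·12 = 53
29(ω_s−ω_c) = −53(ω_r−ω_c),  ω_c=0, ω_s=1
ω_r = 0 − (29/53)(1−0) = -29/53
ω_r/ω_s = -29/53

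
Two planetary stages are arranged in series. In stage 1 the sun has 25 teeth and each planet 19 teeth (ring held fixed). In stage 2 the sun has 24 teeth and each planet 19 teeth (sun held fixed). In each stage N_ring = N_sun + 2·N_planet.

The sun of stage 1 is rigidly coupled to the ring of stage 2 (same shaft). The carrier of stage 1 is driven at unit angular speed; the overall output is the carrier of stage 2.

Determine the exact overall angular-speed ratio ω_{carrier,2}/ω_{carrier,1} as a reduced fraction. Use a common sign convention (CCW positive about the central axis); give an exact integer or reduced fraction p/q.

Stage 1: N_ring = 25 + 2·19 = 63
Stage 1: 25(ω_s−ω_c) = −63(ω_r−ω_c),  ω_r=0, ω_c=1
Stage 1: ω_s = 1 − (63/25)(0−1) = 88/25
  ⇒ ω_s¹/ω_c¹ = 88/25
Stage 2: N_ring = 24 + 2·19 = 62
Stage 2: 24(ω_s−ω_c) = −62(ω_r−ω_c),  ω_s=0, ω_r=1
Stage 2: 24(0−ω_c) = −62(1−ω_c)  ⇒  86ω_c = 62  ⇒  ω_c = 31/43
  ⇒ ω_c²/ω_r² = 31/43
Coupling ω_r² = ω_s¹ ⇒ overall = 88/25 × 31/43 = 2728/1075

2728/1075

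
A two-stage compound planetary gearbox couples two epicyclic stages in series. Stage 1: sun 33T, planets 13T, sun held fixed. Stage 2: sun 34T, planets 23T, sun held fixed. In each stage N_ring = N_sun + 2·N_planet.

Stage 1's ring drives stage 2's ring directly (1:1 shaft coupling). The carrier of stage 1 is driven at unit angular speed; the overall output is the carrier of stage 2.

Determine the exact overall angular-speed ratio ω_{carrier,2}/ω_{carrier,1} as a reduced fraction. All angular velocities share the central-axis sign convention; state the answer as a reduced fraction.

Stage 1: N_ring = 33 + 2·13 = 59
Stage 1: 33(ω_s−ω_c) = −59(ω_r−ω_c),  ω_s=0, ω_c=1
Stage 1: ω_r = 1 − (33/59)(0−1) = 92/59
  ⇒ ω_r¹/ω_c¹ = 92/59
Stage 2: N_ring = 34 + 2·23 = 80
Stage 2: 34(ω_s−ω_c) = −80(ω_r−ω_c),  ω_s=0, ω_r=1
Stage 2: 34(0−ω_c) = −80(1−ω_c)  ⇒  114ω_c = 80  ⇒  ω_c = 40/57
  ⇒ ω_c²/ω_r² = 40/57
Coupling ω_r² = ω_r¹ ⇒ overall = 92/59 × 40/57 = 3680/3363

3680/3363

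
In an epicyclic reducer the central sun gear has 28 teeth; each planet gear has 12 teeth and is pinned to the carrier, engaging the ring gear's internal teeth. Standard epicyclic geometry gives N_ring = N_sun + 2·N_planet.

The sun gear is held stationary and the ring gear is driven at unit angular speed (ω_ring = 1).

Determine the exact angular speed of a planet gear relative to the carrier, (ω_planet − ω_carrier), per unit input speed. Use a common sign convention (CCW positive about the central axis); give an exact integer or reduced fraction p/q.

N_ring = 28 + 2·12 = 52
28(ω_s−ω_c) = −52(ω_r−ω_c),  ω_s=0, ω_r=1
28(0−ω_c) = −52(1−ω_c)  ⇒  80ω_c = 52  ⇒  ω_c = 13/20
sun–planet: 28·(0−13/20) = −12·(ω_p−ω_c)  ⇒  ω_p−ω_c = −(28/12)·(-13/20) = 91/60

91/60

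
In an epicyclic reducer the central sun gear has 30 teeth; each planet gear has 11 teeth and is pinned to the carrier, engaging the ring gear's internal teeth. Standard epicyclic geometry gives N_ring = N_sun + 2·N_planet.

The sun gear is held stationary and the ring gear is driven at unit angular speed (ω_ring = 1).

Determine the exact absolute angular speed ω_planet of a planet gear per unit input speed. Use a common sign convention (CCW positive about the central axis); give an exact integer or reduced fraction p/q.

26/11

N_ring = 30 + 2·11 = 52
30(ω_s−ω_c) = −52(ω_r−ω_c),  ω_s=0, ω_r=1
30(0−ω_c) = −52(1−ω_c)  ⇒  82ω_c = 52  ⇒  ω_c = 26/41
sun–planet: 30·(0−26/41) = −11·(ω_p−ω_c)  ⇒  ω_p−ω_c = −(30/11)·(-26/41) = 780/451
ω_p = 26/41 + 780/451 = 26/11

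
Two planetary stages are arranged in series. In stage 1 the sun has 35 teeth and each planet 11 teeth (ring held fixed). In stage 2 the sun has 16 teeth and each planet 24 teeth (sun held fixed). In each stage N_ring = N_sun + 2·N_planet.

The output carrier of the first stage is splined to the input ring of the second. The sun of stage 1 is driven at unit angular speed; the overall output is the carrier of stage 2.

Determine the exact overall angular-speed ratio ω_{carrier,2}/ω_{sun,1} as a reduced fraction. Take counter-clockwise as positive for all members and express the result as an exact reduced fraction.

Stage 1: N_ring = 35 + 2·11 = 57
Stage 1: 35(ω_s−ω_c) = −57(ω_r−ω_c),  ω_r=0, ω_s=1
Stage 1: 35(1−ω_c) = −57(0−ω_c)  ⇒  92ω_c = 35  ⇒  ω_c = 35/92
  ⇒ ω_c¹/ω_s¹ = 35/92
Stage 2: N_ring = 16 + 2·24 = 64
Stage 2: 16(ω_s−ω_c) = −64(ω_r−ω_c),  ω_s=0, ω_r=1
Stage 2: 16(0−ω_c) = −64(1−ω_c)  ⇒  80ω_c = 64  ⇒  ω_c = 4/5
  ⇒ ω_c²/ω_r² = 4/5
Coupling ω_r² = ω_c¹ ⇒ overall = 35/92 × 4/5 = 7/23

7/23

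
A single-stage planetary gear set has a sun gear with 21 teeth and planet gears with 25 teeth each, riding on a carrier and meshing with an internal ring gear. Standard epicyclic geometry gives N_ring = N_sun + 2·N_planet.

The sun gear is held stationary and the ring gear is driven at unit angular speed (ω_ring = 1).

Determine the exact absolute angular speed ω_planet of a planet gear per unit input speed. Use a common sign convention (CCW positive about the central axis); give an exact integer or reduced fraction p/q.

N_ring = 21 + 2·25 = 71
21(ω_s−ω_c) = −71(ω_r−ω_c),  ω_s=0, ω_r=1
21(0−ω_c) = −71(1−ω_c)  ⇒  92ω_c = 71  ⇒  ω_c = 71/92
sun–planet: 21·(0−71/92) = −25·(ω_p−ω_c)  ⇒  ω_p−ω_c = −(21/25)·(-71/92) = 1491/2300
ω_p = 71/92 + 1491/2300 = 71/50

71/50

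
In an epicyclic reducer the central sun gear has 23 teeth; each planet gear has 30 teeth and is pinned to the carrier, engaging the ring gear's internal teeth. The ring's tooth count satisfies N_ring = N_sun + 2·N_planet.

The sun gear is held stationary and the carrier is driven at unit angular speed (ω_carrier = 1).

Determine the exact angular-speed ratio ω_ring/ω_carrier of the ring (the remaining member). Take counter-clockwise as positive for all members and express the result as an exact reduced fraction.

106/83

N_ring = 23 + 2·30 = 83
23(ω_s−ω_c) = −83(ω_r−ω_c),  ω_s=0, ω_c=1
ω_r = 1 − (23/83)(0−1) = 106/83
ω_r/ω_c = 106/83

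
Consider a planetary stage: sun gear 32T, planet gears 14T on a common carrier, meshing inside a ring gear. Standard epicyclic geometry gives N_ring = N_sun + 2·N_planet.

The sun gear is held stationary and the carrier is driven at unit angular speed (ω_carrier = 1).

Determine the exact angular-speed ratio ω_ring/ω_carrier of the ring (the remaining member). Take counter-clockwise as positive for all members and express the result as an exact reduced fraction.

N_ring = 32 + 2·14 = 60
32(ω_s−ω_c) = −60(ω_r−ω_c),  ω_s=0, ω_c=1
ω_r = 1 − (32/60)(0−1) = 23/15
ω_r/ω_c = 23/15

23/15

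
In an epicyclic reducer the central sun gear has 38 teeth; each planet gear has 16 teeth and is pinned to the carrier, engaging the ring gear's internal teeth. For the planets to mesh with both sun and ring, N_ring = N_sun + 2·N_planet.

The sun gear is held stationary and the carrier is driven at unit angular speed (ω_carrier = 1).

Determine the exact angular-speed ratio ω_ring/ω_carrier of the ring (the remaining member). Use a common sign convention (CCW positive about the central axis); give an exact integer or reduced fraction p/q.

54/35

N_ring = 38 + 2·16 = 70
38(ω_s−ω_c) = −70(ω_r−ω_c),  ω_s=0, ω_c=1
ω_r = 1 − (38/70)(0−1) = 54/35
ω_r/ω_c = 54/35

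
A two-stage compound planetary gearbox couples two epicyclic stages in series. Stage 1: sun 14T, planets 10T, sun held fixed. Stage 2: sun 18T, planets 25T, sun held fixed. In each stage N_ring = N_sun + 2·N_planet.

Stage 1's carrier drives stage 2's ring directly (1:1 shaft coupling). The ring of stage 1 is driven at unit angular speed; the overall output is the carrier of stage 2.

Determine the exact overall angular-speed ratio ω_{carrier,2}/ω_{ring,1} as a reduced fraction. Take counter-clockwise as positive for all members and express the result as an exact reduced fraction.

289/516

Stage 1: N_ring = 14 + 2·10 = 34
Stage 1: 14(ω_s−ω_c) = −34(ω_r−ω_c),  ω_s=0, ω_r=1
Stage 1: 14(0−ω_c) = −34(1−ω_c)  ⇒  48ω_c = 34  ⇒  ω_c = 17/24
  ⇒ ω_c¹/ω_r¹ = 17/24
Stage 2: N_ring = 18 + 2·25 = 68
Stage 2: 18(ω_s−ω_c) = −68(ω_r−ω_c),  ω_s=0, ω_r=1
Stage 2: 18(0−ω_c) = −68(1−ω_c)  ⇒  86ω_c = 68  ⇒  ω_c = 34/43
  ⇒ ω_c²/ω_r² = 34/43
Coupling ω_r² = ω_c¹ ⇒ overall = 17/24 × 34/43 = 289/516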